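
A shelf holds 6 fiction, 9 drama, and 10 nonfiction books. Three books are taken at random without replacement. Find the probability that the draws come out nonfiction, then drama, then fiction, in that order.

9/230

Each draw changes the counts, so multiply the conditional probabilities along the sequence:
P = 10/25 × 9/24 × 6/23 = 540/13800 = 9/230.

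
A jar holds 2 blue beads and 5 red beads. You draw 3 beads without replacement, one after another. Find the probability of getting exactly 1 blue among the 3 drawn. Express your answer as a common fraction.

One ordering (blue drawn first) has probability 2/7 × 5/6 × 4/5 = 40/210 = 4/21.
There are C(3,1) = 3 such orderings, each equally likely, so P = 3 × 4/21 = 4/7.

4/7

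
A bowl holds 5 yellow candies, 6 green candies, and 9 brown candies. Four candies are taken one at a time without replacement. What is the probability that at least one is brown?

P(no brown) = 11/20 × 10/19 × 9/18 × 8/17 = 7920/116280 = 22/323.
P(at least one) = 1 − 22/323 = 301/323.

301/323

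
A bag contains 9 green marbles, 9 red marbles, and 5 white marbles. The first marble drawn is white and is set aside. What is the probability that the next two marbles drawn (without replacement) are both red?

12/77

After the first draw, 9 of the remaining 22 marbles are red.
P = 9/22 × 8/21 = 72/462 = 12/77.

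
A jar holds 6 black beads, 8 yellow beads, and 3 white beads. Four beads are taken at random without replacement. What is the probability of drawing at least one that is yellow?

P(no yellow) = 9/17 × 8/16 × 7/15 × 6/14 = 3024/57120 = 9/170.
P(at least one) = 1 − 9/170 = 161/170.

161/170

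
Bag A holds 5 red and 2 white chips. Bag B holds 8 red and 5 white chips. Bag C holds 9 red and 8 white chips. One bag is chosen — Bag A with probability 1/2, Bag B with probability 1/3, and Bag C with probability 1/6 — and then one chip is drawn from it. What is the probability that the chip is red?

From Bag A: P(red) = 5/7.
From Bag B: P(red) = 8/13.
From Bag C: P(red) = 9/17.
Total probability = (1/2)(5/7) + (1/3)(8/13) + (1/6)(9/17) = 3019/4641.

3019/4641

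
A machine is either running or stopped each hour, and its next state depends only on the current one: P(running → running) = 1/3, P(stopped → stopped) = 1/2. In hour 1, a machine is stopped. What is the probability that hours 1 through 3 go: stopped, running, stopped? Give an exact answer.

Hour 1 is given. For each transition, use the conditional probability from the current state:
P(running | stopped) = 1/2; P(stopped | running) = 2/3.
P = 1/2 × 2/3 = 2/6 = 1/3.

1/3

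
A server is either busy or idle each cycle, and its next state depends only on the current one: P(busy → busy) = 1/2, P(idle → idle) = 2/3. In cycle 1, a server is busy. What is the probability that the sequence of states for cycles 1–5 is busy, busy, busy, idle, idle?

Cycle 1 is given. For each transition, use the conditional probability from the current state:
P(busy | busy) = 1/2; P(busy | busy) = 1/2; P(idle | busy) = 1/2; P(idle | idle) = 2/3.
P = 1/2 × 1/2 × 1/2 × 2/3 = 2/24 = 1/12.

1/12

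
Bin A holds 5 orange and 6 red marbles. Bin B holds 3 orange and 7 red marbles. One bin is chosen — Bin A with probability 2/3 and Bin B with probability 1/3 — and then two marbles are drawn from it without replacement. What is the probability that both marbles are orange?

From Bin A: P(both orange) = (5/11)(4/10) = 2/11.
From Bin B: P(both orange) = (3/10)(2/9) = 1/15.
Total probability = (2/3)(2/11) + (1/3)(1/15) = 71/495.

71/495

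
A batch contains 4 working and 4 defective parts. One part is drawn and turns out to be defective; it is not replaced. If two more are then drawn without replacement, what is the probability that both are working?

After the first draw, 4 of the remaining 7 parts are working.
P = 4/7 × 3/6 = 12/42 = 2/7.

2/7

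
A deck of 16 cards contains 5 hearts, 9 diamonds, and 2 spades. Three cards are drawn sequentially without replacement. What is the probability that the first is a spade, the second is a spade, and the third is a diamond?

Each draw changes the counts, so multiply the conditional probabilities along the sequence:
P = 2/16 × 1/15 × 9/14 = 18/3360 = 3/560.

3/560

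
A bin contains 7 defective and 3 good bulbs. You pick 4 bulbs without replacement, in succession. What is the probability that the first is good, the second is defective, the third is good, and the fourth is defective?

1/20

Each draw changes the counts, so multiply the conditional probabilities along the sequence:
P = 3/10 × 7/9 × 2/8 × 6/7 = 252/5040 = 1/20.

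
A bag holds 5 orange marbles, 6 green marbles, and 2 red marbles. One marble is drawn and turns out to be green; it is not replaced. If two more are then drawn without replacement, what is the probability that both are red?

1/66

After the first draw, 2 of the remaining 12 marbles are red.
P = 2/12 × 1/11 = 2/132 = 1/66.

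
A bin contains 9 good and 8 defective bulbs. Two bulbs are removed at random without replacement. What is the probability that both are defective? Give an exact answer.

P(all defective) = 8/17 × 7/16 = 56/272 = 7/34.

7/34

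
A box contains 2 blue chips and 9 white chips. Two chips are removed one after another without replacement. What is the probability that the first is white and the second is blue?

9/55

Multiply the probability of each draw given the previous ones:
P = 9/11 × 2/10 = 18/110 = 9/55.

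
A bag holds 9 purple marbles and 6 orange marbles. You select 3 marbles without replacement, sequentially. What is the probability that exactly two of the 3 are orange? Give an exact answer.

27/91

One ordering (orange drawn first) has probability 6/15 × 5/14 × 9/13 = 270/2730 = 9/91.
There are C(3,2) = 3 such orderings, each equally likely, so P = 3 × 9/91 = 27/91.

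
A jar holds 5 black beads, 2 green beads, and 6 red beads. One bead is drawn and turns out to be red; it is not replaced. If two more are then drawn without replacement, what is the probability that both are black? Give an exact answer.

5/33

With the first bead removed, 5 black remain out of 12.
P = 5/12 × 4/11 = 20/132 = 5/33.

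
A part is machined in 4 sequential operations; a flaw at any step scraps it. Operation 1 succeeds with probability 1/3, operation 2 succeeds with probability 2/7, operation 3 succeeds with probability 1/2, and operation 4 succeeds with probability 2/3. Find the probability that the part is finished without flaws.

The events are sequential, so multiply the conditional probabilities:
P = 1/3 × 2/7 × 1/2 × 2/3 = 4/126 = 2/63.

2/63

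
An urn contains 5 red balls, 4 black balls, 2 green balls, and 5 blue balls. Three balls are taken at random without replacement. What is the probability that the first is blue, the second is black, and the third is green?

1/84

Multiply the probability of each draw given the previous ones:
P = 5/16 × 4/15 × 2/14 = 40/3360 = 1/84.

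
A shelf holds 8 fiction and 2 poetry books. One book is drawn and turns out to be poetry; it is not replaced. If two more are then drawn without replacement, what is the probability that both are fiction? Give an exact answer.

With the first book removed, 8 fiction remain out of 9.
P = 8/9 × 7/8 = 56/72 = 7/9.

7/9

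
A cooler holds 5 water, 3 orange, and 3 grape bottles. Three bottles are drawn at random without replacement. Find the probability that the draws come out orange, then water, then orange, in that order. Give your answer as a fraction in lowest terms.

1/33

Multiply the probability of each draw given the previous ones:
P = 3/11 × 5/10 × 2/9 = 30/990 = 1/33.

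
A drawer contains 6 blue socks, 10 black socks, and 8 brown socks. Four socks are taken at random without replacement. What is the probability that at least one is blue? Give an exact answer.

1261/1771

P(no blue) = 18/24 × 17/23 × 16/22 × 15/21 = 73440/255024 = 510/1771.
P(at least one) = 1 − 510/1771 = 1261/1771.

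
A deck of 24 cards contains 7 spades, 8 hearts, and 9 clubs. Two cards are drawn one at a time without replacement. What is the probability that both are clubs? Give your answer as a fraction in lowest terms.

3/23

P(every draw is a club) = 9/24 × 8/23 = 72/552 = 3/23.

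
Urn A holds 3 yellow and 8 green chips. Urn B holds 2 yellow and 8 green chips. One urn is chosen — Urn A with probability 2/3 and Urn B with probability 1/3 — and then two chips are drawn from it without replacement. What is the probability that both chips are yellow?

From Urn A: P(both yellow) = (3/11)(2/10) = 3/55.
From Urn B: P(both yellow) = (2/10)(1/9) = 1/45.
Total probability = (2/3)(3/55) + (1/3)(1/45) = 13/297.

13/297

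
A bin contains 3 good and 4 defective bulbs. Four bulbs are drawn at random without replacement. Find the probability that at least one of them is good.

P(no good) = 4/7 × 3/6 × 2/5 × 1/4 = 24/840 = 1/35.
P(at least one) = 1 − 1/35 = 34/35.

34/35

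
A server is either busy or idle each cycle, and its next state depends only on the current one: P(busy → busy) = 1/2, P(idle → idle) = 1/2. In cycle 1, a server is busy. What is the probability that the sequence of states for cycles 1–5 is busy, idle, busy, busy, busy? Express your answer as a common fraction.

Cycle 1 is given. For each transition, use the conditional probability from the current state:
P(idle | busy) = 1/2; P(busy | idle) = 1/2; P(busy | busy) = 1/2; P(busy | busy) = 1/2.
P = 1/2 × 1/2 × 1/2 × 1/2 = 1/16.

1/16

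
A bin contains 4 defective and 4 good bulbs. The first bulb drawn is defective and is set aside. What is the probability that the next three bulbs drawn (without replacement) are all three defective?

1/35

With the first bulb removed, 3 defective remain out of 7.
P = 3/7 × 2/6 × 1/5 = 6/210 = 1/35.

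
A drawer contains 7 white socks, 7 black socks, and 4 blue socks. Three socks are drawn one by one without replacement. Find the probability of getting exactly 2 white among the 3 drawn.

One ordering (white drawn first) has probability 7/18 × 6/17 × 11/16 = 462/4896 = 77/816.
There are C(3,2) = 3 such orderings, each equally likely, so P = 3 × 77/816 = 77/272.

77/272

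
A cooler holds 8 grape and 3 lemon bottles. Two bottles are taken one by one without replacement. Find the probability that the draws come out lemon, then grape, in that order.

Each draw changes the counts, so multiply the conditional probabilities along the sequence:
P = 3/11 × 8/10 = 24/110 = 12/55.

12/55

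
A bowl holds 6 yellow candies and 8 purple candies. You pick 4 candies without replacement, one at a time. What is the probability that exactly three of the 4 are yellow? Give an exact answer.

160/1001

One ordering (yellow drawn first) has probability 6/14 × 5/13 × 4/12 × 8/11 = 960/24024 = 40/1001.
There are C(4,3) = 4 such orderings, each equally likely, so P = 4 × 40/1001 = 160/1001.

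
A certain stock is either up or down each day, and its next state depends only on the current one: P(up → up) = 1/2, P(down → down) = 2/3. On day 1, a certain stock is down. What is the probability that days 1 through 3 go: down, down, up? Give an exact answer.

Day 1 is given. For each transition, use the conditional probability from the current state:
P(down | down) = 2/3; P(up | down) = 1/3.
P = 2/3 × 1/3 = 2/9.

2/9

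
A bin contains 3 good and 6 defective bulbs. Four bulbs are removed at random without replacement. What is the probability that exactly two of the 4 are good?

One ordering (good drawn first) has probability 3/9 × 2/8 × 6/7 × 5/6 = 180/3024 = 5/84.
There are C(4,2) = 6 such orderings, each equally likely, so P = 6 × 5/84 = 5/14.

5/14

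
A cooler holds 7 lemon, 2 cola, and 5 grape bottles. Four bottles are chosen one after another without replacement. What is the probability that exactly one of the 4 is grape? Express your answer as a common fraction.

60/143

One ordering (grape drawn first) has probability 5/14 × 9/13 × 8/12 × 7/11 = 2520/24024 = 15/143.
There are C(4,1) = 4 such orderings, each equally likely, so P = 4 × 15/143 = 60/143.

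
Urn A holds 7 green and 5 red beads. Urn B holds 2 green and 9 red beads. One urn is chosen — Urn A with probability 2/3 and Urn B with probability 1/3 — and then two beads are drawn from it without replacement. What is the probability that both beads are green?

From Urn A: P(both green) = (7/12)(6/11) = 7/22.
From Urn B: P(both green) = (2/11)(1/10) = 1/55.
Total probability = (2/3)(7/22) + (1/3)(1/55) = 12/55.

12/55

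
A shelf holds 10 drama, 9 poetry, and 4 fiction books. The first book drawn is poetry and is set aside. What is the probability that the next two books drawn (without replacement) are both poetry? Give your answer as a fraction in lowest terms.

With the first book removed, 8 poetry remain out of 22.
P = 8/22 × 7/21 = 56/462 = 4/33.

4/33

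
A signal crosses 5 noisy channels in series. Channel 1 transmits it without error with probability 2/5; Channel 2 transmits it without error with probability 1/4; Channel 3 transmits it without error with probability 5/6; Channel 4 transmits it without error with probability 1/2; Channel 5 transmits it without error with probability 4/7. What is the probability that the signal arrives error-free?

1/42

The events are sequential, so multiply the conditional probabilities:
P = 2/5 × 1/4 × 5/6 × 1/2 × 4/7 = 40/1680 = 1/42.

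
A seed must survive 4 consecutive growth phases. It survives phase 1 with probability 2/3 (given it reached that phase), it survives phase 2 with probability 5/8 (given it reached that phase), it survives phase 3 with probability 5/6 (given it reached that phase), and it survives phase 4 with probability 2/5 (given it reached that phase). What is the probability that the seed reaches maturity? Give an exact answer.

Multiplying along the chain,
P = 2/3 × 5/8 × 5/6 × 2/5 = 100/720 = 5/36.

5/36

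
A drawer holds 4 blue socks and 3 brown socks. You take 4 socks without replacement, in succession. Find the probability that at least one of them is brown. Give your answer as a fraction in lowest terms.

34/35

P(no brown) = 4/7 × 3/6 × 2/5 × 1/4 = 24/840 = 1/35.
P(at least one) = 1 − 1/35 = 34/35.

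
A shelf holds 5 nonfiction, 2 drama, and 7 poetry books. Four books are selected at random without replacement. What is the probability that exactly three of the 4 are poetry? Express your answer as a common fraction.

35/143

One ordering (poetry drawn first) has probability 7/14 × 6/13 × 5/12 × 7/11 = 1470/24024 = 35/572.
There are C(4,3) = 4 such orderings, each equally likely, so P = 4 × 35/572 = 35/143.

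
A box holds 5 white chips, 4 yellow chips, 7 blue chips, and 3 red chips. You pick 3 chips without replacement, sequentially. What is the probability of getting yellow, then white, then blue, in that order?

70/2907

Chain rule:
P = 4/19 × 5/18 × 7/17 = 140/5814 = 70/2907.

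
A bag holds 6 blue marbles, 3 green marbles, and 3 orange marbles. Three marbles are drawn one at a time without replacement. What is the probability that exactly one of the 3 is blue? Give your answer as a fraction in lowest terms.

One ordering (blue drawn first) has probability 6/12 × 6/11 × 5/10 = 180/1320 = 3/22.
There are C(3,1) = 3 such orderings, each equally likely, so P = 3 × 3/22 = 9/22.

9/22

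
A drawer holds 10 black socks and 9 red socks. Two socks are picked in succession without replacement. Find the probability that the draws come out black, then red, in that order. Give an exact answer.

5/19

Each draw changes the counts, so multiply the conditional probabilities along the sequence:
P = 10/19 × 9/18 = 90/342 = 5/19.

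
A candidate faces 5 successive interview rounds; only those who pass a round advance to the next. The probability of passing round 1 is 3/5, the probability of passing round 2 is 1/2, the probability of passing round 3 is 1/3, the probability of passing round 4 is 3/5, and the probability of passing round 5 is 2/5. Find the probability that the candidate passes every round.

3/125

Each stage is reached only if all earlier stages succeed, so
P = 3/5 × 1/2 × 1/3 × 3/5 × 2/5 = 18/750 = 3/125.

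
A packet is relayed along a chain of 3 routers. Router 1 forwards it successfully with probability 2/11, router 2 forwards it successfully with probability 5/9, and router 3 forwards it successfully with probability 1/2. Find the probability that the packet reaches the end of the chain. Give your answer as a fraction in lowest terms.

The events are sequential, so multiply the conditional probabilities:
P = 2/11 × 5/9 × 1/2 = 10/198 = 5/99.

5/99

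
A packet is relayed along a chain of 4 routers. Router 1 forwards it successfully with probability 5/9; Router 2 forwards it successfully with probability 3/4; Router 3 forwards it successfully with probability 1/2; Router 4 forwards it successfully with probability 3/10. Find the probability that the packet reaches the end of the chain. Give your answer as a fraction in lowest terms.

1/16

The events are sequential, so multiply the conditional probabilities:
P = 5/9 × 3/4 × 1/2 × 3/10 = 45/720 = 1/16.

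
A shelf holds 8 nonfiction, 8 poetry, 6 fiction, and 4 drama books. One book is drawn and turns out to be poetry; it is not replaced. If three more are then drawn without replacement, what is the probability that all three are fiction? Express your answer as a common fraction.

With the first book removed, 6 fiction remain out of 25.
P = 6/25 × 5/24 × 4/23 = 120/13800 = 1/115.

1/115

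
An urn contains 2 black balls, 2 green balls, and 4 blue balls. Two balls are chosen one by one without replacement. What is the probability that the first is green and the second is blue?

Each draw changes the counts, so multiply the conditional probabilities along the sequence:
P = 2/8 × 4/7 = 8/56 = 1/7.

1/7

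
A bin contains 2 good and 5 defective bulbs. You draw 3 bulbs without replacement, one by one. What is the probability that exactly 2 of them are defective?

4/7

One ordering (defective drawn first) has probability 5/7 × 4/6 × 2/5 = 40/210 = 4/21.
There are C(3,2) = 3 such orderings, each equally likely, so P = 3 × 4/21 = 4/7.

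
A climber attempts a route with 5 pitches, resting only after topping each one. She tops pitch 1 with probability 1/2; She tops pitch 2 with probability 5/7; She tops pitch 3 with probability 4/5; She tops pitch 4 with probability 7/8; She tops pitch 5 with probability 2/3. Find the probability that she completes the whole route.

Each stage is reached only if all earlier stages succeed, so
P = 1/2 × 5/7 × 4/5 × 7/8 × 2/3 = 280/1680 = 1/6.

1/6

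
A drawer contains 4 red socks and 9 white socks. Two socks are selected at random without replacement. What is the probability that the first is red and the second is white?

Chain rule:
P = 4/13 × 9/12 = 36/156 = 3/13.

3/13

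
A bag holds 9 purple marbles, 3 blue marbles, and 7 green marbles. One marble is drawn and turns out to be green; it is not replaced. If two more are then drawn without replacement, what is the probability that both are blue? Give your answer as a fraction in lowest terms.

After the first draw, 3 of the remaining 18 marbles are blue.
P = 3/18 × 2/17 = 6/306 = 1/51.

1/51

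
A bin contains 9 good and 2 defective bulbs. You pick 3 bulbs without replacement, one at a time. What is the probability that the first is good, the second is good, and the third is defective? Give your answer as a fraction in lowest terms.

8/55

Each draw changes the counts, so multiply the conditional probabilities along the sequence:
P = 9/11 × 8/10 × 2/9 = 144/990 = 8/55.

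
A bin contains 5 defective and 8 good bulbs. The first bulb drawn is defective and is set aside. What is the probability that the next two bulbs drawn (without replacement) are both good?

14/33

After the first draw, 8 of the remaining 12 bulbs are good.
P = 8/12 × 7/11 = 56/132 = 14/33.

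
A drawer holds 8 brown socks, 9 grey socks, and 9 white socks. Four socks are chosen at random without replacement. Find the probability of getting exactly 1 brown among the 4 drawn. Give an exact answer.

3264/7475

One ordering (brown drawn first) has probability 8/26 × 18/25 × 17/24 × 16/23 = 39168/358800 = 816/7475.
There are C(4,1) = 4 such orderings, each equally likely, so P = 4 × 816/7475 = 3264/7475.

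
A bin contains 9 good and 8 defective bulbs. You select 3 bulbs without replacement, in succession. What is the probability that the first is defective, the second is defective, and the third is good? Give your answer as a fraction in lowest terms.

21/170

Each draw changes the counts, so multiply the conditional probabilities along the sequence:
P = 8/17 × 7/16 × 9/15 = 504/4080 = 21/170.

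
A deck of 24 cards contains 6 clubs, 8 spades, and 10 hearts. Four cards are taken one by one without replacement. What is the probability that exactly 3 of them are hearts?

One ordering (hearts drawn first) has probability 10/24 × 9/23 × 8/22 × 14/21 = 10080/255024 = 10/253.
There are C(4,3) = 4 such orderings, each equally likely, so P = 4 × 10/253 = 40/253.

40/253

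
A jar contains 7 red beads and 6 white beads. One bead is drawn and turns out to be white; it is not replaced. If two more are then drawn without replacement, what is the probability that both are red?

7/22

After the first draw, 7 of the remaining 12 beads are red.
P = 7/12 × 6/11 = 42/132 = 7/22.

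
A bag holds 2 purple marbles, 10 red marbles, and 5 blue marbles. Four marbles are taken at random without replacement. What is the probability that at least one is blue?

377/476

P(no blue) = 12/17 × 11/16 × 10/15 × 9/14 = 11880/57120 = 99/476.
P(at least one) = 1 − 99/476 = 377/476.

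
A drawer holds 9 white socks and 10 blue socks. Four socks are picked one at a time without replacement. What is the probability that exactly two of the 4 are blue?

One ordering (blue drawn first) has probability 10/19 × 9/18 × 9/17 × 8/16 = 6480/93024 = 45/646.
There are C(4,2) = 6 such orderings, each equally likely, so P = 6 × 45/646 = 135/323.

135/323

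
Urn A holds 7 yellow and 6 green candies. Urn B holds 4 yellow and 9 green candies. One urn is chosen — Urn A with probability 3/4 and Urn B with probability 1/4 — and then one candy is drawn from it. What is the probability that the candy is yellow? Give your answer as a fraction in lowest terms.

From Urn A: P(yellow) = 7/13.
From Urn B: P(yellow) = 4/13.
Total probability = (3/4)(7/13) + (1/4)(4/13) = 25/52.

25/52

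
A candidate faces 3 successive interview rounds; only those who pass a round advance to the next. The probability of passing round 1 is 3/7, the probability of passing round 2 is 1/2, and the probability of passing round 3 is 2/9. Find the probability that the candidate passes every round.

1/21

The events are sequential, so multiply the conditional probabilities:
P = 3/7 × 1/2 × 2/9 = 6/126 = 1/21.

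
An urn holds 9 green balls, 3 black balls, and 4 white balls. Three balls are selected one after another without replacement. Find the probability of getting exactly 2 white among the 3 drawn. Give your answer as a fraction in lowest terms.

9/70

One ordering (white drawn first) has probability 4/16 × 3/15 × 12/14 = 144/3360 = 3/70.
There are C(3,2) = 3 such orderings, each equally likely, so P = 3 × 3/70 = 9/70.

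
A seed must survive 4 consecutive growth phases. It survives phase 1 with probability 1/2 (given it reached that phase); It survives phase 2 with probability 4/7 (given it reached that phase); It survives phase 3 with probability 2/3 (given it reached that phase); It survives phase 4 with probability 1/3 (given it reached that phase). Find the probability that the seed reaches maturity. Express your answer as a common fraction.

The events are sequential, so multiply the conditional probabilities:
P = 1/2 × 4/7 × 2/3 × 1/3 = 8/126 = 4/63.

4/63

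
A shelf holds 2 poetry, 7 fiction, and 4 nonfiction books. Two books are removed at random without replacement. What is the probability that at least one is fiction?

P(no fiction) = 6/13 × 5/12 = 30/156 = 5/26.
P(at least one) = 1 − 5/26 = 21/26.

21/26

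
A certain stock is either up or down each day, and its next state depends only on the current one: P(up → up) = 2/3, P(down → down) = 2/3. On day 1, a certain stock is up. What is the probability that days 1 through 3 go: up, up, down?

2/9

Day 1 is given. For each transition, use the conditional probability from the current state:
P(up | up) = 2/3; P(down | up) = 1/3.
P = 2/3 × 1/3 = 2/9.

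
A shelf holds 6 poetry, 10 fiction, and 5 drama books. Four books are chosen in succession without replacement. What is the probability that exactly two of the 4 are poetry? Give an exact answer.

One ordering (poetry drawn first) has probability 6/21 × 5/20 × 15/19 × 14/18 = 6300/143640 = 5/114.
There are C(4,2) = 6 such orderings, each equally likely, so P = 6 × 5/114 = 5/19.

5/19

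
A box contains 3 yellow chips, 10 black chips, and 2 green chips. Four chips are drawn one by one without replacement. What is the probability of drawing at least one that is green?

10/21

P(no green) = 13/15 × 12/14 × 11/13 × 10/12 = 17160/32760 = 11/21.
P(at least one) = 1 − 11/21 = 10/21.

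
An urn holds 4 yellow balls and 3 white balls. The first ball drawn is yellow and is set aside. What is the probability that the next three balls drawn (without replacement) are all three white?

1/20

With the first ball removed, 3 white remain out of 6.
P = 3/6 × 2/5 × 1/4 = 6/120 = 1/20.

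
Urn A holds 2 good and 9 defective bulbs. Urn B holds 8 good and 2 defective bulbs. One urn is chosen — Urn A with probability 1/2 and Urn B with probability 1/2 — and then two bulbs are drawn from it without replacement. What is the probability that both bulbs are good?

From Urn A: P(both good) = (2/11)(1/10) = 1/55.
From Urn B: P(both good) = (8/10)(7/9) = 28/45.
Total probability = (1/2)(1/55) + (1/2)(28/45) = 317/990.

317/990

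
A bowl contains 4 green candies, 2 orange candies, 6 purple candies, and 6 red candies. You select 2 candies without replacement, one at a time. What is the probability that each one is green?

2/51

P = 4/18 × 3/17 = 12/306 = 2/51.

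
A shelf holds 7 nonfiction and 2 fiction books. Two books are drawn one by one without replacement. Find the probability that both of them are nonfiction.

7/12

P(every draw is nonfiction) = 7/9 × 6/8 = 42/72 = 7/12.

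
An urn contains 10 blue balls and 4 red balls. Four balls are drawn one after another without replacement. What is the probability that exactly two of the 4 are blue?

270/1001

One ordering (blue drawn first) has probability 10/14 × 9/13 × 4/12 × 3/11 = 1080/24024 = 45/1001.
There are C(4,2) = 6 such orderings, each equally likely, so P = 6 × 45/1001 = 270/1001.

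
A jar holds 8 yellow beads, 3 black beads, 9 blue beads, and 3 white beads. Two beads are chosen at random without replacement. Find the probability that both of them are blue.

36/253

P(all blue) = 9/23 × 8/22 = 72/506 = 36/253.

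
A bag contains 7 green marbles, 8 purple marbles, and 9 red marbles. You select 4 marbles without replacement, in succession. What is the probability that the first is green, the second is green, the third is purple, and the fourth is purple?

Chain rule:
P = 7/24 × 6/23 × 8/22 × 7/21 = 2352/255024 = 7/759.

7/759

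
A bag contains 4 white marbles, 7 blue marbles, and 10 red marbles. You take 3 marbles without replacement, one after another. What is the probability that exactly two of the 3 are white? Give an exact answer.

51/665

One ordering (white drawn first) has probability 4/21 × 3/20 × 17/19 = 204/7980 = 17/665.
There are C(3,2) = 3 such orderings, each equally likely, so P = 3 × 17/665 = 51/665.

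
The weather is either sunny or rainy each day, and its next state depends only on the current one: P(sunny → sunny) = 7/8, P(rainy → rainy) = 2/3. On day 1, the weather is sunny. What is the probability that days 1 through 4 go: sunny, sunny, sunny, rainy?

Day 1 is given. For each transition, use the conditional probability from the current state:
P(sunny | sunny) = 7/8; P(sunny | sunny) = 7/8; P(rainy | sunny) = 1/8.
P = 7/8 × 7/8 × 1/8 = 49/512.

49/512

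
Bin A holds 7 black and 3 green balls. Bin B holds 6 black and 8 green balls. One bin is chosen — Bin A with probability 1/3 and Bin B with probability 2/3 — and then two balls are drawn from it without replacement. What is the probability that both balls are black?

1087/4095

From Bin A: P(both black) = (7/10)(6/9) = 7/15.
From Bin B: P(both black) = (6/14)(5/13) = 15/91.
Total probability = (1/3)(7/15) + (2/3)(15/91) = 1087/4095.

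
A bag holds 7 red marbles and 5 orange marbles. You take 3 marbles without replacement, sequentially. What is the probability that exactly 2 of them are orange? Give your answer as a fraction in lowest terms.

One ordering (orange drawn first) has probability 5/12 × 4/11 × 7/10 = 140/1320 = 7/66.
There are C(3,2) = 3 such orderings, each equally likely, so P = 3 × 7/66 = 7/22.

7/22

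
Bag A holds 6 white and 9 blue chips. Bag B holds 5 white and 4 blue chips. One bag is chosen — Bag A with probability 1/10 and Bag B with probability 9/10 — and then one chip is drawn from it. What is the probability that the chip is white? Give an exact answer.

From Bag A: P(white) = 6/15.
From Bag B: P(white) = 5/9.
Total probability = (1/10)(6/15) + (9/10)(5/9) = 27/50.

27/50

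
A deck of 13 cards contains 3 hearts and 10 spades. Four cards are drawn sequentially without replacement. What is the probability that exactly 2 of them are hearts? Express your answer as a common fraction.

27/143

One ordering (hearts drawn first) has probability 3/13 × 2/12 × 10/11 × 9/10 = 540/17160 = 9/286.
There are C(4,2) = 6 such orderings, each equally likely, so P = 6 × 9/286 = 27/143.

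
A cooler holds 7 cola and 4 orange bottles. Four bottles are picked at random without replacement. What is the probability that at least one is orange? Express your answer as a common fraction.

P(no orange) = 7/11 × 6/10 × 5/9 × 4/8 = 840/7920 = 7/66.
P(at least one) = 1 − 7/66 = 59/66.

59/66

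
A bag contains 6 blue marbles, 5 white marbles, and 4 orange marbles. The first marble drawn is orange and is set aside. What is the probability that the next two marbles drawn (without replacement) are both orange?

After the first draw, 3 of the remaining 14 marbles are orange.
P = 3/14 × 2/13 = 6/182 = 3/91.

3/91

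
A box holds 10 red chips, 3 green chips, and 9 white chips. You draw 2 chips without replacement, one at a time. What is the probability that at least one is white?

51/77

P(no white) = 13/22 × 12/21 = 156/462 = 26/77.
P(at least one) = 1 − 26/77 = 51/77.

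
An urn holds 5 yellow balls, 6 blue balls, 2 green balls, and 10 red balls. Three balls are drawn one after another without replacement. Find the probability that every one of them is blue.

P(all blue) = 6/23 × 5/22 × 4/21 = 120/10626 = 20/1771.

20/1771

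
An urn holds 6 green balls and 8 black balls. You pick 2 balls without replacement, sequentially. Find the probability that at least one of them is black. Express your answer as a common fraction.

76/91

P(no black) = 6/14 × 5/13 = 30/182 = 15/91.
P(at least one) = 1 − 15/91 = 76/91.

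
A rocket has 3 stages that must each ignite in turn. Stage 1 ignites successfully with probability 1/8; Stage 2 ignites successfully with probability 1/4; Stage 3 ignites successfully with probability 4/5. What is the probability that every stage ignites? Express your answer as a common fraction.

The events are sequential, so multiply the conditional probabilities:
P = 1/8 × 1/4 × 4/5 = 4/160 = 1/40.

1/40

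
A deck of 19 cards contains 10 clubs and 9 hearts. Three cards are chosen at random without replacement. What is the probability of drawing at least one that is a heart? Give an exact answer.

P(no hearts) = 10/19 × 9/18 × 8/17 = 720/5814 = 40/323.
P(at least one) = 1 − 40/323 = 283/323.

283/323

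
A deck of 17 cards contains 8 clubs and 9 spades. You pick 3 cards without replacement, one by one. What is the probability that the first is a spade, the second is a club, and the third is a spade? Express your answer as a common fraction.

12/85

Multiply the probability of each draw given the previous ones:
P = 9/17 × 8/16 × 8/15 = 576/4080 = 12/85.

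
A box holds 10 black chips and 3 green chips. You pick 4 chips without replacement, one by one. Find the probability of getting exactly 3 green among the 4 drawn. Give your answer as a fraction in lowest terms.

2/143

One ordering (green drawn first) has probability 3/13 × 2/12 × 1/11 × 10/10 = 60/17160 = 1/286.
There are C(4,3) = 4 such orderings, each equally likely, so P = 4 × 1/286 = 2/143.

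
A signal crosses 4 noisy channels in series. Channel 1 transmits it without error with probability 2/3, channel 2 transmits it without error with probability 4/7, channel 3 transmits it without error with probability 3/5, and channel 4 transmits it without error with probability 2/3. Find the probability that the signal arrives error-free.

The events are sequential, so multiply the conditional probabilities:
P = 2/3 × 4/7 × 3/5 × 2/3 = 48/315 = 16/105.

16/105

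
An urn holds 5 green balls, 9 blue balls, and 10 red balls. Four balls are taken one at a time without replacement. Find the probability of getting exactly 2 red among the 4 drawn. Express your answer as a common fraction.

One ordering (red drawn first) has probability 10/24 × 9/23 × 14/22 × 13/21 = 16380/255024 = 65/1012.
There are C(4,2) = 6 such orderings, each equally likely, so P = 6 × 65/1012 = 195/506.

195/506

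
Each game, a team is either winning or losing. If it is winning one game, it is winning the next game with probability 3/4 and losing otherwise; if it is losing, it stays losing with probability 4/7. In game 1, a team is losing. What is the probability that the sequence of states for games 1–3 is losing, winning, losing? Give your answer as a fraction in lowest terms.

Game 1 is given. For each transition, use the conditional probability from the current state:
P(winning | losing) = 3/7; P(losing | winning) = 1/4.
P = 3/7 × 1/4 = 3/28.

3/28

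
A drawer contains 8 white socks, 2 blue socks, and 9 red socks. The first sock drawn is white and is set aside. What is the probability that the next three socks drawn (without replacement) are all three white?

35/816

With the first sock removed, 7 white remain out of 18.
P = 7/18 × 6/17 × 5/16 = 210/4896 = 35/816.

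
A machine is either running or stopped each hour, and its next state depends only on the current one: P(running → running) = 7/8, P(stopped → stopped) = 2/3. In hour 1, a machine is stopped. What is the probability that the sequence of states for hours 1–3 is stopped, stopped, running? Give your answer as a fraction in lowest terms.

2/9

Hour 1 is given. For each transition, use the conditional probability from the current state:
P(stopped | stopped) = 2/3; P(running | stopped) = 1/3.
P = 2/3 × 1/3 = 2/9.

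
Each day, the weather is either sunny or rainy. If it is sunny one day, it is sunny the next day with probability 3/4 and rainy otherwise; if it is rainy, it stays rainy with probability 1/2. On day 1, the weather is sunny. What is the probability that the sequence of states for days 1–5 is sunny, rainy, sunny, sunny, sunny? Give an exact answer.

9/128

Day 1 is given. For each transition, use the conditional probability from the current state:
P(rainy | sunny) = 1/4; P(sunny | rainy) = 1/2; P(sunny | sunny) = 3/4; P(sunny | sunny) = 3/4.
P = 1/4 × 1/2 × 3/4 × 3/4 = 9/128.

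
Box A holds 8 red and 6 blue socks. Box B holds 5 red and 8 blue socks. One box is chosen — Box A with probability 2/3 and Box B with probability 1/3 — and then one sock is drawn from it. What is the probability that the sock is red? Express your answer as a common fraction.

139/273

From Box A: P(red) = 8/14.
From Box B: P(red) = 5/13.
Total probability = (2/3)(8/14) + (1/3)(5/13) = 139/273.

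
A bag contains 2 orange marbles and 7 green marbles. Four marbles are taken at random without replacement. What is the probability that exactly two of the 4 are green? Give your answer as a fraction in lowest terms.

One ordering (green drawn first) has probability 7/9 × 6/8 × 2/7 × 1/6 = 84/3024 = 1/36.
There are C(4,2) = 6 such orderings, each equally likely, so P = 6 × 1/36 = 1/6.

1/6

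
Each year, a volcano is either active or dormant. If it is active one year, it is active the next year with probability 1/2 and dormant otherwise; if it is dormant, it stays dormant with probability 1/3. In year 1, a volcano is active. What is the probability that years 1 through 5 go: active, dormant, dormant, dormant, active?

Year 1 is given. For each transition, use the conditional probability from the current state:
P(dormant | active) = 1/2; P(dormant | dormant) = 1/3; P(dormant | dormant) = 1/3; P(active | dormant) = 2/3.
P = 1/2 × 1/3 × 1/3 × 2/3 = 2/54 = 1/27.

1/27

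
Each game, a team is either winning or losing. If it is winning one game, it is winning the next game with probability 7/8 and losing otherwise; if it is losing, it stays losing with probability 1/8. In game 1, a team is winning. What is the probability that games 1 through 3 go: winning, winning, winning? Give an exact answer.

49/64

Game 1 is given. For each transition, use the conditional probability from the current state:
P(winning | winning) = 7/8; P(winning | winning) = 7/8.
P = 7/8 × 7/8 = 49/64.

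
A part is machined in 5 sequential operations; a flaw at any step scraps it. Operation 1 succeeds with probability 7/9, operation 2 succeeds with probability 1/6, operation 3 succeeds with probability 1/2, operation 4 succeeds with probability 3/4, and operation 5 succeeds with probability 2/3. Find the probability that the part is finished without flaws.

7/216

The events are sequential, so multiply the conditional probabilities:
P = 7/9 × 1/6 × 1/2 × 3/4 × 2/3 = 42/1296 = 7/216.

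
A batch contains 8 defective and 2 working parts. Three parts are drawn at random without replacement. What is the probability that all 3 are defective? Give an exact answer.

7/15

P = 8/10 × 7/9 × 6/8 = 336/720 = 7/15.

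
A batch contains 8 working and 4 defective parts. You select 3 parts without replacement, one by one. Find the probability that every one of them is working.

14/55

P(every draw is working) = 8/12 × 7/11 × 6/10 = 336/1320 = 14/55.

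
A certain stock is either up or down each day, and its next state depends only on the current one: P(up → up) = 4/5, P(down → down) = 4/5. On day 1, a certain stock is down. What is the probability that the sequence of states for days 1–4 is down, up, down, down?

4/125

Day 1 is given. For each transition, use the conditional probability from the current state:
P(up | down) = 1/5; P(down | up) = 1/5; P(down | down) = 4/5.
P = 1/5 × 1/5 × 4/5 = 4/125.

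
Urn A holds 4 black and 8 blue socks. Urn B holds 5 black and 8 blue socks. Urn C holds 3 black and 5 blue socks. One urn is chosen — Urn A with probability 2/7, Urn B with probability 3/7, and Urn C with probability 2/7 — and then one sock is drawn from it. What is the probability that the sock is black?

From Urn A: P(black) = 4/12.
From Urn B: P(black) = 5/13.
From Urn C: P(black) = 3/8.
Total probability = (2/7)(4/12) + (3/7)(5/13) + (2/7)(3/8) = 401/1092.

401/1092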